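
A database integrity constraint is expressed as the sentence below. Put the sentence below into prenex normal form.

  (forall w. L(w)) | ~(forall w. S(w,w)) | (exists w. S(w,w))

Move each ¬ inward, flipping quantifiers it crosses:
  (forall w. L(w)) | (exists w. ~S(w,w)) | (exists w. S(w,w))
Standardize variables apart so no two quantifiers bind the same name: w↦y1, w↦x1.
  (forall w. L(w)) | (exists y1. ~S(y1,y1)) | (exists x1. S(x1,x1))
Finally move all quantifiers to the prefix:
  forall w. exists y1. exists x1. (L(w) | ~S(y1,y1) | S(x1,x1))

forall w. exists y1. exists x1. (L(w) | ~S(y1,y1) | S(x1,x1))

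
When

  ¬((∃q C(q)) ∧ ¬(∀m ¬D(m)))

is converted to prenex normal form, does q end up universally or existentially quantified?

Push ¬ through the quantifiers and connectives to reach negation normal form:
  (∀q ¬C(q)) ∨ (∀m ¬D(m))
All bound variables are already distinct, so no renaming is needed.
Extract every quantifier outward, since the variables are now distinct and don't occur free across branches:
  ∀q ∀m (¬C(q) ∨ ¬D(m))
The quantifier ∃q sits under an odd number of negations, so it flips to ∀q.

universal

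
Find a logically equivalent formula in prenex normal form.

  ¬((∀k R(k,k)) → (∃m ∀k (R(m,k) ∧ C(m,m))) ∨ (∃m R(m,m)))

Eliminate → and ↔ using ¬ and ∨.
  ¬(¬(∀k R(k,k)) ∨ (∃m ∀k (R(m,k) ∧ C(m,m))) ∨ (∃m R(m,m)))
Drive negations inward (¬∀x A ≡ ∃x ¬A, ¬∃x A ≡ ∀x ¬A, De Morgan for ∧/∨):
  (∀k R(k,k)) ∧ (∀m ∃k (¬R(m,k) ∨ ¬C(m,m))) ∧ (∀m ¬R(m,m))
Rename bound variables to avoid capture: k↦z1, m↦v.
  (∀k R(k,k)) ∧ (∀m ∃z1 (¬R(m,z1) ∨ ¬C(m,m))) ∧ (∀v ¬R(v,v))
Extract every quantifier outward, since the variables are now distinct and don't occur free across branches:
  ∀k ∀m ∃z1 ∀v (R(k,k) ∧ (¬R(m,z1) ∨ ¬C(m,m)) ∧ ¬R(v,v))

∀k ∀m ∃z1 ∀v (R(k,k) ∧ (¬R(m,z1) ∨ ¬C(m,m)) ∧ ¬R(v,v))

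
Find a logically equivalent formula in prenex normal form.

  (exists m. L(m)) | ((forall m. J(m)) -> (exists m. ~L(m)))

Eliminate → and ↔ using ¬ and ∨.
  (exists m. L(m)) | ~(forall m. J(m)) | (exists m. ~L(m))
Drive negations inward (¬∀x A ≡ ∃x ¬A, ¬∃x A ≡ ∀x ¬A, De Morgan for ∧/∨):
  (exists m. L(m)) | (exists m. ~J(m)) | (exists m. ~L(m))
Rename bound variables to avoid capture: m↦p, m↦z.
  (exists m. L(m)) | (exists p. ~J(p)) | (exists z. ~L(z))
Pull the quantifiers to the front (each side's bound variable is not free in the other side):
  exists m. exists p. exists z. (L(m) | ~J(p) | ~L(z))

exists m. exists p. exists z. (L(m) | ~J(p) | ~L(z))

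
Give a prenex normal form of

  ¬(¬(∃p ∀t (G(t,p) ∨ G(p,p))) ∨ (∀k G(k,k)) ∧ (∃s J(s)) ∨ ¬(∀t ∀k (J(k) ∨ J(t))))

Move each ¬ inward, flipping quantifiers it crosses:
  (∃p ∀t (G(t,p) ∨ G(p,p))) ∧ ((∃k ¬G(k,k)) ∨ (∀s ¬J(s))) ∧ (∀t ∀k (J(k) ∨ J(t)))
Standardize variables apart so no two quantifiers bind the same name: t↦b, k↦v1.
  (∃p ∀t (G(t,p) ∨ G(p,p))) ∧ ((∃k ¬G(k,k)) ∨ (∀s ¬J(s))) ∧ (∀b ∀v1 (J(v1) ∨ J(b)))
Finally move all quantifiers to the prefix:
  ∃p ∀t ∃k ∀s ∀b ∀v1 ((G(t,p) ∨ G(p,p)) ∧ (¬G(k,k) ∨ ¬J(s)) ∧ (J(v1) ∨ J(b)))

∃p ∀t ∃k ∀s ∀b ∀v1 ((G(t,p) ∨ G(p,p)) ∧ (¬G(k,k) ∨ ¬J(s)) ∧ (J(v1) ∨ J(b)))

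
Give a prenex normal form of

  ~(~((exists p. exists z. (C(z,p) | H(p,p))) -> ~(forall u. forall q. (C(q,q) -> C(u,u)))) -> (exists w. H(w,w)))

Eliminate → and ↔ using ¬ and ∨.
  ~(~~(~(exists p. exists z. (C(z,p) | H(p,p))) | ~(forall u. forall q. (~C(q,q) | C(u,u)))) | (exists w. H(w,w)))
Move each ¬ inward, flipping quantifiers it crosses:
  (exists p. exists z. (C(z,p) | H(p,p))) & (forall u. forall q. (~C(q,q) | C(u,u))) & (forall w. ~H(w,w))
All bound variables are already distinct, so no renaming is needed.
Finally move all quantifiers to the prefix:
  exists p. exists z. forall u. forall q. forall w. ((C(z,p) | H(p,p)) & (~C(q,q) | C(u,u)) & ~H(w,w))

exists p. exists z. forall u. forall q. forall w. ((C(z,p) | H(p,p)) & (~C(q,q) | C(u,u)) & ~H(w,w))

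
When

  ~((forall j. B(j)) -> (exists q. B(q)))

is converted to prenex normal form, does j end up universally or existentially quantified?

universal

Rewrite implications/biconditionals: A → B as ¬A ∨ B.
  ~(~(forall j. B(j)) | (exists q. B(q)))
Drive negations inward (¬∀x A ≡ ∃x ¬A, ¬∃x A ≡ ∀x ¬A, De Morgan for ∧/∨):
  (forall j. B(j)) & (forall q. ~B(q))
All bound variables are already distinct, so no renaming is needed.
Pull the quantifiers to the front (each side's bound variable is not free in the other side):
  forall j. forall q. (B(j) & ~B(q))
The quantifier forall j sits under an even number of negations (counting the antecedent side of each →), so it remains universal.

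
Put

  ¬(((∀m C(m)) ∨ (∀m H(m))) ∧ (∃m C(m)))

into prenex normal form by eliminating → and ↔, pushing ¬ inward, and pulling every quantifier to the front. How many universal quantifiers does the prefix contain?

Drive negations inward (¬∀x A ≡ ∃x ¬A, ¬∃x A ≡ ∀x ¬A, De Morgan for ∧/∨):
  (∃m ¬C(m)) ∧ (∃m ¬H(m)) ∨ (∀m ¬C(m))
Standardize variables apart so no two quantifiers bind the same name: m↦b, m↦t.
  (∃m ¬C(m)) ∧ (∃b ¬H(b)) ∨ (∀t ¬C(t))
Finally move all quantifiers to the prefix:
  ∃m ∃b ∀t (¬C(m) ∧ ¬H(b) ∨ ¬C(t))
The prefix is ∃m ∃b ∀t: 1 universal, 2 existential.

1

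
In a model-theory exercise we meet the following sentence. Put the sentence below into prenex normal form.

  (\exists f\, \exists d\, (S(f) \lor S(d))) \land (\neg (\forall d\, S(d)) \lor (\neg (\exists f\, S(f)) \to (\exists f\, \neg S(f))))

\exists f\, \exists d\, \exists q\, \exists a\, \exists c\, ((S(f) \lor S(d)) \land (\neg S(q) \lor S(a) \lor \neg S(c)))

First replace A → B with ¬A ∨ B.
  (\exists f\, \exists d\, (S(f) \lor S(d))) \land (\neg (\forall d\, S(d)) \lor \neg \neg (\exists f\, S(f)) \lor (\exists f\, \neg S(f)))
Push ¬ through the quantifiers and connectives to reach negation normal form:
  (\exists f\, \exists d\, (S(f) \lor S(d))) \land ((\exists d\, \neg S(d)) \lor (\exists f\, S(f)) \lor (\exists f\, \neg S(f)))
Give each quantifier a distinct variable: d↦q, f↦a, f↦c.
  (\exists f\, \exists d\, (S(f) \lor S(d))) \land ((\exists q\, \neg S(q)) \lor (\exists a\, S(a)) \lor (\exists c\, \neg S(c)))
Finally move all quantifiers to the prefix:
  \exists f\, \exists d\, \exists q\, \exists a\, \exists c\, ((S(f) \lor S(d)) \land (\neg S(q) \lor S(a) \lor \neg S(c)))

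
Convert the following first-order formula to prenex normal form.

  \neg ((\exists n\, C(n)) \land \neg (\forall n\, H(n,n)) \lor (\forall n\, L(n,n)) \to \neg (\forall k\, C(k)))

\exists n\, \exists v1\, \forall w\, \forall k\, ((C(n) \land \neg H(v1,v1) \lor L(w,w)) \land C(k))

Eliminate → and ↔ using ¬ and ∨.
  \neg (\neg ((\exists n\, C(n)) \land \neg (\forall n\, H(n,n)) \lor (\forall n\, L(n,n))) \lor \neg (\forall k\, C(k)))
Move each ¬ inward, flipping quantifiers it crosses:
  ((\exists n\, C(n)) \land (\exists n\, \neg H(n,n)) \lor (\forall n\, L(n,n))) \land (\forall k\, C(k))
Rename bound variables to avoid capture: n↦v1, n↦w.
  ((\exists n\, C(n)) \land (\exists v1\, \neg H(v1,v1)) \lor (\forall w\, L(w,w))) \land (\forall k\, C(k))
Finally move all quantifiers to the prefix:
  \exists n\, \exists v1\, \forall w\, \forall k\, ((C(n) \land \neg H(v1,v1) \lor L(w,w)) \land C(k))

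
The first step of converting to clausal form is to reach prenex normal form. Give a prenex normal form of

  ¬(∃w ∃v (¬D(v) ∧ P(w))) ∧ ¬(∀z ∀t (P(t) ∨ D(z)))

Move each ¬ inward, flipping quantifiers it crosses:
  (∀w ∀v (D(v) ∨ ¬P(w))) ∧ (∃z ∃t (¬P(t) ∧ ¬D(z)))
All bound variables are already distinct, so no renaming is needed.
Finally move all quantifiers to the prefix:
  ∀w ∀v ∃z ∃t ((D(v) ∨ ¬P(w)) ∧ ¬P(t) ∧ ¬D(z))

∀w ∀v ∃z ∃t ((D(v) ∨ ¬P(w)) ∧ ¬P(t) ∧ ¬D(z))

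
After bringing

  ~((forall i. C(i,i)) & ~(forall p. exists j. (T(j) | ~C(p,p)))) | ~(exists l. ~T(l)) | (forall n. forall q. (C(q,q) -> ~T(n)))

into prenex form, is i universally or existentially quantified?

Eliminate → and ↔ using ¬ and ∨.
  ~((forall i. C(i,i)) & ~(forall p. exists j. (T(j) | ~C(p,p)))) | ~(exists l. ~T(l)) | (forall n. forall q. (~C(q,q) | ~T(n)))
Move each ¬ inward, flipping quantifiers it crosses:
  (exists i. ~C(i,i)) | (forall p. exists j. (T(j) | ~C(p,p))) | (forall l. T(l)) | (forall n. forall q. (~C(q,q) | ~T(n)))
All bound variables are already distinct, so no renaming is needed.
Pull the quantifiers to the front (each side's bound variable is not free in the other side):
  exists i. forall p. exists j. forall l. forall n. forall q. (~C(i,i) | T(j) | ~C(p,p) | T(l) | ~C(q,q) | ~T(n))
The quantifier forall i sits under an odd number of negations (counting the antecedent side of each →), so it flips to exists i.

existential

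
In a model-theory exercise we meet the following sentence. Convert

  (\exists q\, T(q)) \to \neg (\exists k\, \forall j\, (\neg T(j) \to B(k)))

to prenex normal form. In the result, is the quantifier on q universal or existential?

Rewrite implications/biconditionals: A → B as ¬A ∨ B.
  \neg (\exists q\, T(q)) \lor \neg (\exists k\, \forall j\, (\neg \neg T(j) \lor B(k)))
Drive negations inward (¬∀x A ≡ ∃x ¬A, ¬∃x A ≡ ∀x ¬A, De Morgan for ∧/∨):
  (\forall q\, \neg T(q)) \lor (\forall k\, \exists j\, (\neg T(j) \land \neg B(k)))
All bound variables are already distinct, so no renaming is needed.
Pull the quantifiers to the front (each side's bound variable is not free in the other side):
  \forall q\, \forall k\, \exists j\, (\neg T(q) \lor \neg T(j) \land \neg B(k))
The quantifier \exists q sits under an odd number of negations (counting the antecedent side of each →), so it flips to \forall q.

universal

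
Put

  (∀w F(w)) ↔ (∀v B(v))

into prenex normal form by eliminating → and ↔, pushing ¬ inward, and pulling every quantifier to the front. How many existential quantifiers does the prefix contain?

2

First replace A → B with ¬A ∨ B; A ↔ B as (¬A ∨ B) ∧ (¬B ∨ A).
  (¬(∀w F(w)) ∨ (∀v B(v))) ∧ (¬(∀v B(v)) ∨ (∀w F(w)))
Drive negations inward (¬∀x A ≡ ∃x ¬A, ¬∃x A ≡ ∀x ¬A, De Morgan for ∧/∨):
  ((∃w ¬F(w)) ∨ (∀v B(v))) ∧ ((∃v ¬B(v)) ∨ (∀w F(w)))
Give each quantifier a distinct variable: v↦q, w↦p.
  ((∃w ¬F(w)) ∨ (∀v B(v))) ∧ ((∃q ¬B(q)) ∨ (∀p F(p)))
Extract every quantifier outward, since the variables are now distinct and don't occur free across branches:
  ∃w ∀v ∃q ∀p ((¬F(w) ∨ B(v)) ∧ (¬B(q) ∨ F(p)))
The prefix is ∃w ∀v ∃q ∀p: 2 universal, 2 existential.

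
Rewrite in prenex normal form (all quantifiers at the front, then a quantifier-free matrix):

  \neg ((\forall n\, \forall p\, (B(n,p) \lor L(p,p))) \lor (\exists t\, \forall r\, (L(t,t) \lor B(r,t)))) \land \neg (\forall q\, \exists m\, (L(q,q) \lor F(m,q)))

Push ¬ through the quantifiers and connectives to reach negation normal form:
  (\exists n\, \exists p\, (\neg B(n,p) \land \neg L(p,p))) \land (\forall t\, \exists r\, (\neg L(t,t) \land \neg B(r,t))) \land (\exists q\, \forall m\, (\neg L(q,q) \land \neg F(m,q)))
Extract every quantifier outward, since the variables are now distinct and don't occur free across branches:
  \exists n\, \exists p\, \forall t\, \exists r\, \exists q\, \forall m\, (\neg B(n,p) \land \neg L(p,p) \land \neg L(t,t) \land \neg B(r,t) \land \neg L(q,q) \land \neg F(m,q))

\exists n\, \exists p\, \forall t\, \exists r\, \exists q\, \forall m\, (\neg B(n,p) \land \neg L(p,p) \land \neg L(t,t) \land \neg B(r,t) \land \neg L(q,q) \land \neg F(m,q))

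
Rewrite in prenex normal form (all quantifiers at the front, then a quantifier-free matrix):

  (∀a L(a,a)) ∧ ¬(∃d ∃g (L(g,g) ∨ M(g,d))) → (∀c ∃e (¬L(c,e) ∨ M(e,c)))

∃a ∃d ∃g ∀c ∃e (¬L(a,a) ∨ L(g,g) ∨ M(g,d) ∨ ¬L(c,e) ∨ M(e,c))

First replace A → B with ¬A ∨ B.
  ¬((∀a L(a,a)) ∧ ¬(∃d ∃g (L(g,g) ∨ M(g,d)))) ∨ (∀c ∃e (¬L(c,e) ∨ M(e,c)))
Drive negations inward (¬∀x A ≡ ∃x ¬A, ¬∃x A ≡ ∀x ¬A, De Morgan for ∧/∨):
  (∃a ¬L(a,a)) ∨ (∃d ∃g (L(g,g) ∨ M(g,d))) ∨ (∀c ∃e (¬L(c,e) ∨ M(e,c)))
Pull the quantifiers to the front (each side's bound variable is not free in the other side):
  ∃a ∃d ∃g ∀c ∃e (¬L(a,a) ∨ L(g,g) ∨ M(g,d) ∨ ¬L(c,e) ∨ M(e,c))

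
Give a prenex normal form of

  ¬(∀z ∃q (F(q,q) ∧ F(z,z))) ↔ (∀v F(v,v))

∀z ∃q ∀v ∃a ∃t ∀s ((F(q,q) ∧ F(z,z) ∨ F(v,v)) ∧ (¬F(a,a) ∨ ¬F(s,s) ∨ ¬F(t,t)))

First replace A → B with ¬A ∨ B; A ↔ B as (¬A ∨ B) ∧ (¬B ∨ A).
  (¬¬(∀z ∃q (F(q,q) ∧ F(z,z))) ∨ (∀v F(v,v))) ∧ (¬(∀v F(v,v)) ∨ ¬(∀z ∃q (F(q,q) ∧ F(z,z))))
Move each ¬ inward, flipping quantifiers it crosses:
  ((∀z ∃q (F(q,q) ∧ F(z,z))) ∨ (∀v F(v,v))) ∧ ((∃v ¬F(v,v)) ∨ (∃z ∀q (¬F(q,q) ∨ ¬F(z,z))))
Give each quantifier a distinct variable: v↦a, z↦t, q↦s.
  ((∀z ∃q (F(q,q) ∧ F(z,z))) ∨ (∀v F(v,v))) ∧ ((∃a ¬F(a,a)) ∨ (∃t ∀s (¬F(s,s) ∨ ¬F(t,t))))
Finally move all quantifiers to the prefix:
  ∀z ∃q ∀v ∃a ∃t ∀s ((F(q,q) ∧ F(z,z) ∨ F(v,v)) ∧ (¬F(a,a) ∨ ¬F(s,s) ∨ ¬F(t,t)))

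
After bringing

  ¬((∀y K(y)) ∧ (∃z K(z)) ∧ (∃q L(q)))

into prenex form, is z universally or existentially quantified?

Move each ¬ inward, flipping quantifiers it crosses:
  (∃y ¬K(y)) ∨ (∀z ¬K(z)) ∨ (∀q ¬L(q))
All bound variables are already distinct, so no renaming is needed.
Pull the quantifiers to the front (each side's bound variable is not free in the other side):
  ∃y ∀z ∀q (¬K(y) ∨ ¬K(z) ∨ ¬L(q))
The quantifier ∃z sits under an odd number of negations, so it flips to ∀z.

universal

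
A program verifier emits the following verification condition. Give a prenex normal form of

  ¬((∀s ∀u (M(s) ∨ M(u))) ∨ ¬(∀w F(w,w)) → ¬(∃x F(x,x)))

Rewrite implications/biconditionals: A → B as ¬A ∨ B.
  ¬(¬((∀s ∀u (M(s) ∨ M(u))) ∨ ¬(∀w F(w,w))) ∨ ¬(∃x F(x,x)))
Move each ¬ inward, flipping quantifiers it crosses:
  ((∀s ∀u (M(s) ∨ M(u))) ∨ (∃w ¬F(w,w))) ∧ (∃x F(x,x))
All bound variables are already distinct, so no renaming is needed.
Pull the quantifiers to the front (each side's bound variable is not free in the other side):
  ∀s ∀u ∃w ∃x ((M(s) ∨ M(u) ∨ ¬F(w,w)) ∧ F(x,x))

∀s ∀u ∃w ∃x ((M(s) ∨ M(u) ∨ ¬F(w,w)) ∧ F(x,x))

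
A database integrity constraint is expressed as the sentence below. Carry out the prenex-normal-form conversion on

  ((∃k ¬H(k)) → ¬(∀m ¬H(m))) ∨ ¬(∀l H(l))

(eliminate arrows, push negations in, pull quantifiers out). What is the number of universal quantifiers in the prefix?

1

Eliminate → and ↔ using ¬ and ∨.
  ¬(∃k ¬H(k)) ∨ ¬(∀m ¬H(m)) ∨ ¬(∀l H(l))
Drive negations inward (¬∀x A ≡ ∃x ¬A, ¬∃x A ≡ ∀x ¬A, De Morgan for ∧/∨):
  (∀k H(k)) ∨ (∃m H(m)) ∨ (∃l ¬H(l))
All bound variables are already distinct, so no renaming is needed.
Pull the quantifiers to the front (each side's bound variable is not free in the other side):
  ∀k ∃m ∃l (H(k) ∨ H(m) ∨ ¬H(l))
The prefix is ∀k ∃m ∃l: 1 universal, 2 existential.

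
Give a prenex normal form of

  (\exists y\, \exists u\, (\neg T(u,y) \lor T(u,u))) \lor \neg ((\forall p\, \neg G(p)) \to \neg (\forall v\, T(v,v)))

\exists y\, \exists u\, \forall p\, \forall v\, (\neg T(u,y) \lor T(u,u) \lor \neg G(p) \land T(v,v))

Rewrite implications/biconditionals: A → B as ¬A ∨ B.
  (\exists y\, \exists u\, (\neg T(u,y) \lor T(u,u))) \lor \neg (\neg (\forall p\, \neg G(p)) \lor \neg (\forall v\, T(v,v)))
Push ¬ through the quantifiers and connectives to reach negation normal form:
  (\exists y\, \exists u\, (\neg T(u,y) \lor T(u,u))) \lor (\forall p\, \neg G(p)) \land (\forall v\, T(v,v))
Finally move all quantifiers to the prefix:
  \exists y\, \exists u\, \forall p\, \forall v\, (\neg T(u,y) \lor T(u,u) \lor \neg G(p) \land T(v,v))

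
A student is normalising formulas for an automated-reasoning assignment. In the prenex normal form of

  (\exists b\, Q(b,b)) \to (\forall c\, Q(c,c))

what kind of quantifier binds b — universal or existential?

Rewrite implications/biconditionals: A → B as ¬A ∨ B.
  \neg (\exists b\, Q(b,b)) \lor (\forall c\, Q(c,c))
Drive negations inward (¬∀x A ≡ ∃x ¬A, ¬∃x A ≡ ∀x ¬A, De Morgan for ∧/∨):
  (\forall b\, \neg Q(b,b)) \lor (\forall c\, Q(c,c))
Finally move all quantifiers to the prefix:
  \forall b\, \forall c\, (\neg Q(b,b) \lor Q(c,c))
The quantifier \exists b sits under an odd number of negations (counting the antecedent side of each →), so it flips to \forall b.

universal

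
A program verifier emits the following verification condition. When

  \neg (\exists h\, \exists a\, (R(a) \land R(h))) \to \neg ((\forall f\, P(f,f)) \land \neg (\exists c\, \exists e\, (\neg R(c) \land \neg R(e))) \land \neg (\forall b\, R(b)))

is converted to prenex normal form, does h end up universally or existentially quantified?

Rewrite implications/biconditionals: A → B as ¬A ∨ B.
  \neg \neg (\exists h\, \exists a\, (R(a) \land R(h))) \lor \neg ((\forall f\, P(f,f)) \land \neg (\exists c\, \exists e\, (\neg R(c) \land \neg R(e))) \land \neg (\forall b\, R(b)))
Move each ¬ inward, flipping quantifiers it crosses:
  (\exists h\, \exists a\, (R(a) \land R(h))) \lor (\exists f\, \neg P(f,f)) \lor (\exists c\, \exists e\, (\neg R(c) \land \neg R(e))) \lor (\forall b\, R(b))
All bound variables are already distinct, so no renaming is needed.
Pull the quantifiers to the front (each side's bound variable is not free in the other side):
  \exists h\, \exists a\, \exists f\, \exists c\, \exists e\, \forall b\, (R(a) \land R(h) \lor \neg P(f,f) \lor \neg R(c) \land \neg R(e) \lor R(b))
The quantifier \exists h sits under an even number of negations (counting the antecedent side of each →), so it remains existential.

existential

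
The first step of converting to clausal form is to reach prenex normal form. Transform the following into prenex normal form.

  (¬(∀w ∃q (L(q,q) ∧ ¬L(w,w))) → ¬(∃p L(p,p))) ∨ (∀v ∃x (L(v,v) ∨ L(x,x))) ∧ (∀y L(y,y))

Rewrite implications/biconditionals: A → B as ¬A ∨ B.
  ¬¬(∀w ∃q (L(q,q) ∧ ¬L(w,w))) ∨ ¬(∃p L(p,p)) ∨ (∀v ∃x (L(v,v) ∨ L(x,x))) ∧ (∀y L(y,y))
Drive negations inward (¬∀x A ≡ ∃x ¬A, ¬∃x A ≡ ∀x ¬A, De Morgan for ∧/∨):
  (∀w ∃q (L(q,q) ∧ ¬L(w,w))) ∨ (∀p ¬L(p,p)) ∨ (∀v ∃x (L(v,v) ∨ L(x,x))) ∧ (∀y L(y,y))
Pull the quantifiers to the front (each side's bound variable is not free in the other side):
  ∀w ∃q ∀p ∀v ∃x ∀y (L(q,q) ∧ ¬L(w,w) ∨ ¬L(p,p) ∨ (L(v,v) ∨ L(x,x)) ∧ L(y,y))

∀w ∃q ∀p ∀v ∃x ∀y (L(q,q) ∧ ¬L(w,w) ∨ ¬L(p,p) ∨ (L(v,v) ∨ L(x,x)) ∧ L(y,y))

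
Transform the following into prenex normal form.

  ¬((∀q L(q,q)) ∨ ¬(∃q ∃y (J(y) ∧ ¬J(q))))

Move each ¬ inward, flipping quantifiers it crosses:
  (∃q ¬L(q,q)) ∧ (∃q ∃y (J(y) ∧ ¬J(q)))
Standardize variables apart so no two quantifiers bind the same name: q↦u.
  (∃q ¬L(q,q)) ∧ (∃u ∃y (J(y) ∧ ¬J(u)))
Extract every quantifier outward, since the variables are now distinct and don't occur free across branches:
  ∃q ∃u ∃y (¬L(q,q) ∧ J(y) ∧ ¬J(u))

∃q ∃u ∃y (¬L(q,q) ∧ J(y) ∧ ¬J(u))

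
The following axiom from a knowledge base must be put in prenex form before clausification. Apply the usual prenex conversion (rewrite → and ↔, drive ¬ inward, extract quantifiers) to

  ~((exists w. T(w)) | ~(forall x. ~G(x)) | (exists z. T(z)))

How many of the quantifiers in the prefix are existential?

0

Move each ¬ inward, flipping quantifiers it crosses:
  (forall w. ~T(w)) & (forall x. ~G(x)) & (forall z. ~T(z))
Extract every quantifier outward, since the variables are now distinct and don't occur free across branches:
  forall w. forall x. forall z. (~T(w) & ~G(x) & ~T(z))
The prefix is forall w forall x forall z: 3 universal, 0 existential.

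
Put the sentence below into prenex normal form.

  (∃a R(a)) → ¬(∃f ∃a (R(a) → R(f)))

∀a ∀f ∀t (¬R(a) ∨ R(t) ∧ ¬R(f))

First replace A → B with ¬A ∨ B.
  ¬(∃a R(a)) ∨ ¬(∃f ∃a (¬R(a) ∨ R(f)))
Move each ¬ inward, flipping quantifiers it crosses:
  (∀a ¬R(a)) ∨ (∀f ∀a (R(a) ∧ ¬R(f)))
Give each quantifier a distinct variable: a↦t.
  (∀a ¬R(a)) ∨ (∀f ∀t (R(t) ∧ ¬R(f)))
Extract every quantifier outward, since the variables are now distinct and don't occur free across branches:
  ∀a ∀f ∀t (¬R(a) ∨ R(t) ∧ ¬R(f))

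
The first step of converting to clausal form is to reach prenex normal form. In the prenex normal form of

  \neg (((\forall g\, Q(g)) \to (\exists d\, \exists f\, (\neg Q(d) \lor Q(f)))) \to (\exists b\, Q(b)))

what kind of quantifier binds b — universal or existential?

universal

Eliminate → and ↔ using ¬ and ∨.
  \neg (\neg (\neg (\forall g\, Q(g)) \lor (\exists d\, \exists f\, (\neg Q(d) \lor Q(f)))) \lor (\exists b\, Q(b)))
Move each ¬ inward, flipping quantifiers it crosses:
  ((\exists g\, \neg Q(g)) \lor (\exists d\, \exists f\, (\neg Q(d) \lor Q(f)))) \land (\forall b\, \neg Q(b))
Pull the quantifiers to the front (each side's bound variable is not free in the other side):
  \exists g\, \exists d\, \exists f\, \forall b\, ((\neg Q(g) \lor \neg Q(d) \lor Q(f)) \land \neg Q(b))
The quantifier \exists b sits under an odd number of negations (counting the antecedent side of each →), so it flips to \forall b.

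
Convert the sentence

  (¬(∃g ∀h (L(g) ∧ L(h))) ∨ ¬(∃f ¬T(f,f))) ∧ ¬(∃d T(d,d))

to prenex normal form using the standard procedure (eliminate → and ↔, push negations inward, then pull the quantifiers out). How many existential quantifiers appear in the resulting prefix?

Drive negations inward (¬∀x A ≡ ∃x ¬A, ¬∃x A ≡ ∀x ¬A, De Morgan for ∧/∨):
  ((∀g ∃h (¬L(g) ∨ ¬L(h))) ∨ (∀f T(f,f))) ∧ (∀d ¬T(d,d))
All bound variables are already distinct, so no renaming is needed.
Finally move all quantifiers to the prefix:
  ∀g ∃h ∀f ∀d ((¬L(g) ∨ ¬L(h) ∨ T(f,f)) ∧ ¬T(d,d))
The prefix is ∀g ∃h ∀f ∀d: 3 universal, 1 existential.

1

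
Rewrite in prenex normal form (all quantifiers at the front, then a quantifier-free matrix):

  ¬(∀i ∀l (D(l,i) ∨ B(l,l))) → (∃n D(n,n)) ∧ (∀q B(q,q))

Rewrite implications/biconditionals: A → B as ¬A ∨ B.
  ¬¬(∀i ∀l (D(l,i) ∨ B(l,l))) ∨ (∃n D(n,n)) ∧ (∀q B(q,q))
Move each ¬ inward, flipping quantifiers it crosses:
  (∀i ∀l (D(l,i) ∨ B(l,l))) ∨ (∃n D(n,n)) ∧ (∀q B(q,q))
Pull the quantifiers to the front (each side's bound variable is not free in the other side):
  ∀i ∀l ∃n ∀q (D(l,i) ∨ B(l,l) ∨ D(n,n) ∧ B(q,q))

∀i ∀l ∃n ∀q (D(l,i) ∨ B(l,l) ∨ D(n,n) ∧ B(q,q))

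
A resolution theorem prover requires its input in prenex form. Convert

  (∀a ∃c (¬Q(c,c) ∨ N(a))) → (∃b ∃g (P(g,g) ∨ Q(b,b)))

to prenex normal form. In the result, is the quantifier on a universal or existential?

First replace A → B with ¬A ∨ B.
  ¬(∀a ∃c (¬Q(c,c) ∨ N(a))) ∨ (∃b ∃g (P(g,g) ∨ Q(b,b)))
Drive negations inward (¬∀x A ≡ ∃x ¬A, ¬∃x A ≡ ∀x ¬A, De Morgan for ∧/∨):
  (∃a ∀c (Q(c,c) ∧ ¬N(a))) ∨ (∃b ∃g (P(g,g) ∨ Q(b,b)))
All bound variables are already distinct, so no renaming is needed.
Pull the quantifiers to the front (each side's bound variable is not free in the other side):
  ∃a ∀c ∃b ∃g (Q(c,c) ∧ ¬N(a) ∨ P(g,g) ∨ Q(b,b))
The quantifier ∀a sits under an odd number of negations (counting the antecedent side of each →), so it flips to ∃a.

existential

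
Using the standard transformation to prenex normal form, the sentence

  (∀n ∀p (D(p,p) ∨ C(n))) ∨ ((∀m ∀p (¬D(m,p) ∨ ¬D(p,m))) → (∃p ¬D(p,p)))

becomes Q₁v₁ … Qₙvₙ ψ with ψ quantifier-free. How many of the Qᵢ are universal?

2

Eliminate → and ↔ using ¬ and ∨.
  (∀n ∀p (D(p,p) ∨ C(n))) ∨ ¬(∀m ∀p (¬D(m,p) ∨ ¬D(p,m))) ∨ (∃p ¬D(p,p))
Drive negations inward (¬∀x A ≡ ∃x ¬A, ¬∃x A ≡ ∀x ¬A, De Morgan for ∧/∨):
  (∀n ∀p (D(p,p) ∨ C(n))) ∨ (∃m ∃p (D(m,p) ∧ D(p,m))) ∨ (∃p ¬D(p,p))
Standardize variables apart so no two quantifiers bind the same name: p↦t, p↦u.
  (∀n ∀p (D(p,p) ∨ C(n))) ∨ (∃m ∃t (D(m,t) ∧ D(t,m))) ∨ (∃u ¬D(u,u))
Pull the quantifiers to the front (each side's bound variable is not free in the other side):
  ∀n ∀p ∃m ∃t ∃u (D(p,p) ∨ C(n) ∨ D(m,t) ∧ D(t,m) ∨ ¬D(u,u))
The prefix is ∀n ∀p ∃m ∃t ∃u: 2 universal, 3 existential.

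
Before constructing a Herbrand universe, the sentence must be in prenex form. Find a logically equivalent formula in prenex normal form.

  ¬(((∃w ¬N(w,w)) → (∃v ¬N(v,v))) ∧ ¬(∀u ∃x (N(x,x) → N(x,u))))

Eliminate → and ↔ using ¬ and ∨.
  ¬((¬(∃w ¬N(w,w)) ∨ (∃v ¬N(v,v))) ∧ ¬(∀u ∃x (¬N(x,x) ∨ N(x,u))))
Push ¬ through the quantifiers and connectives to reach negation normal form:
  (∃w ¬N(w,w)) ∧ (∀v N(v,v)) ∨ (∀u ∃x (¬N(x,x) ∨ N(x,u)))
All bound variables are already distinct, so no renaming is needed.
Pull the quantifiers to the front (each side's bound variable is not free in the other side):
  ∃w ∀v ∀u ∃x (¬N(w,w) ∧ N(v,v) ∨ ¬N(x,x) ∨ N(x,u))

∃w ∀v ∀u ∃x (¬N(w,w) ∧ N(v,v) ∨ ¬N(x,x) ∨ N(x,u))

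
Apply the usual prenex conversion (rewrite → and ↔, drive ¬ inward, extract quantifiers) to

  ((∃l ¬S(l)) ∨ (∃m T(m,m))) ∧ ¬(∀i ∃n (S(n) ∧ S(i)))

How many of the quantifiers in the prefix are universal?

1

Drive negations inward (¬∀x A ≡ ∃x ¬A, ¬∃x A ≡ ∀x ¬A, De Morgan for ∧/∨):
  ((∃l ¬S(l)) ∨ (∃m T(m,m))) ∧ (∃i ∀n (¬S(n) ∨ ¬S(i)))
All bound variables are already distinct, so no renaming is needed.
Pull the quantifiers to the front (each side's bound variable is not free in the other side):
  ∃l ∃m ∃i ∀n ((¬S(l) ∨ T(m,m)) ∧ (¬S(n) ∨ ¬S(i)))
The prefix is ∃l ∃m ∃i ∀n: 1 universal, 3 existential.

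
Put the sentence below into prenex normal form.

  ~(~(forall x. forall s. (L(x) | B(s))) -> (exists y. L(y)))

exists x. exists s. forall y. (~L(x) & ~B(s) & ~L(y))

Eliminate → and ↔ using ¬ and ∨.
  ~(~~(forall x. forall s. (L(x) | B(s))) | (exists y. L(y)))
Push ¬ through the quantifiers and connectives to reach negation normal form:
  (exists x. exists s. (~L(x) & ~B(s))) & (forall y. ~L(y))
All bound variables are already distinct, so no renaming is needed.
Pull the quantifiers to the front (each side's bound variable is not free in the other side):
  exists x. exists s. forall y. (~L(x) & ~B(s) & ~L(y))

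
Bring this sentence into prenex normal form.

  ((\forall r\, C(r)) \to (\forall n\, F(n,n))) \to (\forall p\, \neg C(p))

Rewrite implications/biconditionals: A → B as ¬A ∨ B.
  \neg (\neg (\forall r\, C(r)) \lor (\forall n\, F(n,n))) \lor (\forall p\, \neg C(p))
Move each ¬ inward, flipping quantifiers it crosses:
  (\forall r\, C(r)) \land (\exists n\, \neg F(n,n)) \lor (\forall p\, \neg C(p))
Extract every quantifier outward, since the variables are now distinct and don't occur free across branches:
  \forall r\, \exists n\, \forall p\, (C(r) \land \neg F(n,n) \lor \neg C(p))

\forall r\, \exists n\, \forall p\, (C(r) \land \neg F(n,n) \lor \neg C(p))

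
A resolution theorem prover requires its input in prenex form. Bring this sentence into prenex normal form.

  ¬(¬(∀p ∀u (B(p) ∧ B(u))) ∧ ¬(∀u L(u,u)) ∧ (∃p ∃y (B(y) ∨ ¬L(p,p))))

Move each ¬ inward, flipping quantifiers it crosses:
  (∀p ∀u (B(p) ∧ B(u))) ∨ (∀u L(u,u)) ∨ (∀p ∀y (¬B(y) ∧ L(p,p)))
Standardize variables apart so no two quantifiers bind the same name: u↦t, p↦u1.
  (∀p ∀u (B(p) ∧ B(u))) ∨ (∀t L(t,t)) ∨ (∀u1 ∀y (¬B(y) ∧ L(u1,u1)))
Extract every quantifier outward, since the variables are now distinct and don't occur free across branches:
  ∀p ∀u ∀t ∀u1 ∀y (B(p) ∧ B(u) ∨ L(t,t) ∨ ¬B(y) ∧ L(u1,u1))

∀p ∀u ∀t ∀u1 ∀y (B(p) ∧ B(u) ∨ L(t,t) ∨ ¬B(y) ∧ L(u1,u1))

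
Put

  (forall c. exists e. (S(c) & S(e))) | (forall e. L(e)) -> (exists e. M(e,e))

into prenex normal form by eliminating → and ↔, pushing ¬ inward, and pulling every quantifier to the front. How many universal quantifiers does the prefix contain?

1

Rewrite implications/biconditionals: A → B as ¬A ∨ B.
  ~((forall c. exists e. (S(c) & S(e))) | (forall e. L(e))) | (exists e. M(e,e))
Move each ¬ inward, flipping quantifiers it crosses:
  (exists c. forall e. (~S(c) | ~S(e))) & (exists e. ~L(e)) | (exists e. M(e,e))
Give each quantifier a distinct variable: e↦a, e↦t.
  (exists c. forall e. (~S(c) | ~S(e))) & (exists a. ~L(a)) | (exists t. M(t,t))
Pull the quantifiers to the front (each side's bound variable is not free in the other side):
  exists c. forall e. exists a. exists t. ((~S(c) | ~S(e)) & ~L(a) | M(t,t))
The prefix is exists c forall e exists a exists t: 1 universal, 3 existential.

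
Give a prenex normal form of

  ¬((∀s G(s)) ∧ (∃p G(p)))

Push ¬ through the quantifiers and connectives to reach negation normal form:
  (∃s ¬G(s)) ∨ (∀p ¬G(p))
All bound variables are already distinct, so no renaming is needed.
Pull the quantifiers to the front (each side's bound variable is not free in the other side):
  ∃s ∀p (¬G(s) ∨ ¬G(p))

∃s ∀p (¬G(s) ∨ ¬G(p))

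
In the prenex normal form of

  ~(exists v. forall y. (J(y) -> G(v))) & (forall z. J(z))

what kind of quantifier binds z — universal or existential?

Rewrite implications/biconditionals: A → B as ¬A ∨ B.
  ~(exists v. forall y. (~J(y) | G(v))) & (forall z. J(z))
Push ¬ through the quantifiers and connectives to reach negation normal form:
  (forall v. exists y. (J(y) & ~G(v))) & (forall z. J(z))
All bound variables are already distinct, so no renaming is needed.
Finally move all quantifiers to the prefix:
  forall v. exists y. forall z. (J(y) & ~G(v) & J(z))
The quantifier forall z sits under an even number of negations (counting the antecedent side of each →), so it remains universal.

universal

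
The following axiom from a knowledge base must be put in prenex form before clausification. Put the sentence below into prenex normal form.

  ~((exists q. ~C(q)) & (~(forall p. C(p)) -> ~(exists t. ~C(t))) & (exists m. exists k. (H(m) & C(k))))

Eliminate → and ↔ using ¬ and ∨.
  ~((exists q. ~C(q)) & (~~(forall p. C(p)) | ~(exists t. ~C(t))) & (exists m. exists k. (H(m) & C(k))))
Push ¬ through the quantifiers and connectives to reach negation normal form:
  (forall q. C(q)) | (exists p. ~C(p)) & (exists t. ~C(t)) | (forall m. forall k. (~H(m) | ~C(k)))
Finally move all quantifiers to the prefix:
  forall q. exists p. exists t. forall m. forall k. (C(q) | ~C(p) & ~C(t) | ~H(m) | ~C(k))

forall q. exists p. exists t. forall m. forall k. (C(q) | ~C(p) & ~C(t) | ~H(m) | ~C(k))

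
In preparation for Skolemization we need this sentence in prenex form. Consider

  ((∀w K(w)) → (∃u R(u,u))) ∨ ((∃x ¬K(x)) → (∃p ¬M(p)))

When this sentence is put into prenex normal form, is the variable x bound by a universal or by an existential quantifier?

universal

Rewrite implications/biconditionals: A → B as ¬A ∨ B.
  ¬(∀w K(w)) ∨ (∃u R(u,u)) ∨ ¬(∃x ¬K(x)) ∨ (∃p ¬M(p))
Push ¬ through the quantifiers and connectives to reach negation normal form:
  (∃w ¬K(w)) ∨ (∃u R(u,u)) ∨ (∀x K(x)) ∨ (∃p ¬M(p))
Pull the quantifiers to the front (each side's bound variable is not free in the other side):
  ∃w ∃u ∀x ∃p (¬K(w) ∨ R(u,u) ∨ K(x) ∨ ¬M(p))
The quantifier ∃x sits under an odd number of negations (counting the antecedent side of each →), so it flips to ∀x.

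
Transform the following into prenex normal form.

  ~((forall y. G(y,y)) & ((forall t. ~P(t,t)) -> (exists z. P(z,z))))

exists y. forall t. forall z. (~G(y,y) | ~P(t,t) & ~P(z,z))

Eliminate → and ↔ using ¬ and ∨.
  ~((forall y. G(y,y)) & (~(forall t. ~P(t,t)) | (exists z. P(z,z))))
Push ¬ through the quantifiers and connectives to reach negation normal form:
  (exists y. ~G(y,y)) | (forall t. ~P(t,t)) & (forall z. ~P(z,z))
Extract every quantifier outward, since the variables are now distinct and don't occur free across branches:
  exists y. forall t. forall z. (~G(y,y) | ~P(t,t) & ~P(z,z))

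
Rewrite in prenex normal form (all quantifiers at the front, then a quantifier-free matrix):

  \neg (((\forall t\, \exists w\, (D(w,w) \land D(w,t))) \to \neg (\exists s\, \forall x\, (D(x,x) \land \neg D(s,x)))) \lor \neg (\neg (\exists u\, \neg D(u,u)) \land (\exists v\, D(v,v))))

First replace A → B with ¬A ∨ B.
  \neg (\neg (\forall t\, \exists w\, (D(w,w) \land D(w,t))) \lor \neg (\exists s\, \forall x\, (D(x,x) \land \neg D(s,x))) \lor \neg (\neg (\exists u\, \neg D(u,u)) \land (\exists v\, D(v,v))))
Move each ¬ inward, flipping quantifiers it crosses:
  (\forall t\, \exists w\, (D(w,w) \land D(w,t))) \land (\exists s\, \forall x\, (D(x,x) \land \neg D(s,x))) \land (\forall u\, D(u,u)) \land (\exists v\, D(v,v))
All bound variables are already distinct, so no renaming is needed.
Extract every quantifier outward, since the variables are now distinct and don't occur free across branches:
  \forall t\, \exists w\, \exists s\, \forall x\, \forall u\, \exists v\, (D(w,w) \land D(w,t) \land D(x,x) \land \neg D(s,x) \land D(u,u) \land D(v,v))

\forall t\, \exists w\, \exists s\, \forall x\, \forall u\, \exists v\, (D(w,w) \land D(w,t) \land D(x,x) \land \neg D(s,x) \land D(u,u) \land D(v,v))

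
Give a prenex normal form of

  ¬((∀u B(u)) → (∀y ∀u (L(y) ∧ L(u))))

Eliminate → and ↔ using ¬ and ∨.
  ¬(¬(∀u B(u)) ∨ (∀y ∀u (L(y) ∧ L(u))))
Move each ¬ inward, flipping quantifiers it crosses:
  (∀u B(u)) ∧ (∃y ∃u (¬L(y) ∨ ¬L(u)))
Give each quantifier a distinct variable: u↦z.
  (∀u B(u)) ∧ (∃y ∃z (¬L(y) ∨ ¬L(z)))
Pull the quantifiers to the front (each side's bound variable is not free in the other side):
  ∀u ∃y ∃z (B(u) ∧ (¬L(y) ∨ ¬L(z)))

∀u ∃y ∃z (B(u) ∧ (¬L(y) ∨ ¬L(z)))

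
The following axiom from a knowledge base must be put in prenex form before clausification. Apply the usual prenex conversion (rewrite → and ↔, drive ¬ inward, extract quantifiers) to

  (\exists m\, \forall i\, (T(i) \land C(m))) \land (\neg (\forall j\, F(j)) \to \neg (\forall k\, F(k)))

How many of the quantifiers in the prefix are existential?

Eliminate → and ↔ using ¬ and ∨.
  (\exists m\, \forall i\, (T(i) \land C(m))) \land (\neg \neg (\forall j\, F(j)) \lor \neg (\forall k\, F(k)))
Push ¬ through the quantifiers and connectives to reach negation normal form:
  (\exists m\, \forall i\, (T(i) \land C(m))) \land ((\forall j\, F(j)) \lor (\exists k\, \neg F(k)))
Finally move all quantifiers to the prefix:
  \exists m\, \forall i\, \forall j\, \exists k\, (T(i) \land C(m) \land (F(j) \lor \neg F(k)))
The prefix is \exists m \forall i \forall j \exists k: 2 universal, 2 existential.

2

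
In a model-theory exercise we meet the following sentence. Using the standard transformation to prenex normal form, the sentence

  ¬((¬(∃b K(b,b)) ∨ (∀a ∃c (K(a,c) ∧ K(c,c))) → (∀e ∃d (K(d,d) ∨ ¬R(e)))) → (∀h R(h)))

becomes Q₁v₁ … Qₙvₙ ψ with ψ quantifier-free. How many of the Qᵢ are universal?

2

First replace A → B with ¬A ∨ B.
  ¬(¬(¬(¬(∃b K(b,b)) ∨ (∀a ∃c (K(a,c) ∧ K(c,c)))) ∨ (∀e ∃d (K(d,d) ∨ ¬R(e)))) ∨ (∀h R(h)))
Move each ¬ inward, flipping quantifiers it crosses:
  ((∃b K(b,b)) ∧ (∃a ∀c (¬K(a,c) ∨ ¬K(c,c))) ∨ (∀e ∃d (K(d,d) ∨ ¬R(e)))) ∧ (∃h ¬R(h))
All bound variables are already distinct, so no renaming is needed.
Pull the quantifiers to the front (each side's bound variable is not free in the other side):
  ∃b ∃a ∀c ∀e ∃d ∃h ((K(b,b) ∧ (¬K(a,c) ∨ ¬K(c,c)) ∨ K(d,d) ∨ ¬R(e)) ∧ ¬R(h))
The prefix is ∃b ∃a ∀c ∀e ∃d ∃h: 2 universal, 4 existential.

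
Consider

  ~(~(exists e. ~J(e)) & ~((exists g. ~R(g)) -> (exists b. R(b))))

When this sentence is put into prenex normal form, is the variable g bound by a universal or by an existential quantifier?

Rewrite implications/biconditionals: A → B as ¬A ∨ B.
  ~(~(exists e. ~J(e)) & ~(~(exists g. ~R(g)) | (exists b. R(b))))
Push ¬ through the quantifiers and connectives to reach negation normal form:
  (exists e. ~J(e)) | (forall g. R(g)) | (exists b. R(b))
All bound variables are already distinct, so no renaming is needed.
Extract every quantifier outward, since the variables are now distinct and don't occur free across branches:
  exists e. forall g. exists b. (~J(e) | R(g) | R(b))
The quantifier exists g sits under an odd number of negations (counting the antecedent side of each →), so it flips to forall g.

universal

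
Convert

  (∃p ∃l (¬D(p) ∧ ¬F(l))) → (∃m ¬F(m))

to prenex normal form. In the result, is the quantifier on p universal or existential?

universal

Rewrite implications/biconditionals: A → B as ¬A ∨ B.
  ¬(∃p ∃l (¬D(p) ∧ ¬F(l))) ∨ (∃m ¬F(m))
Drive negations inward (¬∀x A ≡ ∃x ¬A, ¬∃x A ≡ ∀x ¬A, De Morgan for ∧/∨):
  (∀p ∀l (D(p) ∨ F(l))) ∨ (∃m ¬F(m))
All bound variables are already distinct, so no renaming is needed.
Extract every quantifier outward, since the variables are now distinct and don't occur free across branches:
  ∀p ∀l ∃m (D(p) ∨ F(l) ∨ ¬F(m))
The quantifier ∃p sits under an odd number of negations (counting the antecedent side of each →), so it flips to ∀p.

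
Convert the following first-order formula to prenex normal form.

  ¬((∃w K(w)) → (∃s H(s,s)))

Rewrite implications/biconditionals: A → B as ¬A ∨ B.
  ¬(¬(∃w K(w)) ∨ (∃s H(s,s)))
Move each ¬ inward, flipping quantifiers it crosses:
  (∃w K(w)) ∧ (∀s ¬H(s,s))
All bound variables are already distinct, so no renaming is needed.
Extract every quantifier outward, since the variables are now distinct and don't occur free across branches:
  ∃w ∀s (K(w) ∧ ¬H(s,s))

∃w ∀s (K(w) ∧ ¬H(s,s))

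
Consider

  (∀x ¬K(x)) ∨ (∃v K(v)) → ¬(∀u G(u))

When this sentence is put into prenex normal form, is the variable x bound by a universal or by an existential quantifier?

existential

Rewrite implications/biconditionals: A → B as ¬A ∨ B.
  ¬((∀x ¬K(x)) ∨ (∃v K(v))) ∨ ¬(∀u G(u))
Push ¬ through the quantifiers and connectives to reach negation normal form:
  (∃x K(x)) ∧ (∀v ¬K(v)) ∨ (∃u ¬G(u))
All bound variables are already distinct, so no renaming is needed.
Extract every quantifier outward, since the variables are now distinct and don't occur free across branches:
  ∃x ∀v ∃u (K(x) ∧ ¬K(v) ∨ ¬G(u))
The quantifier ∀x sits under an odd number of negations (counting the antecedent side of each →), so it flips to ∃x.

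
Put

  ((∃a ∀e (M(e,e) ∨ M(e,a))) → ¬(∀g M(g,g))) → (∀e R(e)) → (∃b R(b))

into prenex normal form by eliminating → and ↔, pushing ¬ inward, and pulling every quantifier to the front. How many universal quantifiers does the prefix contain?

Eliminate → and ↔ using ¬ and ∨.
  ¬(¬(∃a ∀e (M(e,e) ∨ M(e,a))) ∨ ¬(∀g M(g,g))) ∨ ¬(∀e R(e)) ∨ (∃b R(b))
Push ¬ through the quantifiers and connectives to reach negation normal form:
  (∃a ∀e (M(e,e) ∨ M(e,a))) ∧ (∀g M(g,g)) ∨ (∃e ¬R(e)) ∨ (∃b R(b))
Rename bound variables to avoid capture: e↦r.
  (∃a ∀e (M(e,e) ∨ M(e,a))) ∧ (∀g M(g,g)) ∨ (∃r ¬R(r)) ∨ (∃b R(b))
Extract every quantifier outward, since the variables are now distinct and don't occur free across branches:
  ∃a ∀e ∀g ∃r ∃b ((M(e,e) ∨ M(e,a)) ∧ M(g,g) ∨ ¬R(r) ∨ R(b))
The prefix is ∃a ∀e ∀g ∃r ∃b: 2 universal, 3 existential.

2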